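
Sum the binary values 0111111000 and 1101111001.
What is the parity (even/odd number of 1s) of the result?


0111111000 = 504
1101111001 = 889
Sum = 1393 = 10101110001
1s count = 6

even parity (6 ones in 10101110001)


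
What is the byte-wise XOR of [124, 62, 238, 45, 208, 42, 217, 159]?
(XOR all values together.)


XOR chain: 124 ^ 62 ^ 238 ^ 45 ^ 208 ^ 42 ^ 217 ^ 159 = 61

61


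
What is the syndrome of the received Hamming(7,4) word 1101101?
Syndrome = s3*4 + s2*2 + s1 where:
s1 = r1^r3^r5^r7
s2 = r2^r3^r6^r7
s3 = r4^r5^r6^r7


s1=1, s2=0, s3=1

Syndrome = 5 (error at position 5)


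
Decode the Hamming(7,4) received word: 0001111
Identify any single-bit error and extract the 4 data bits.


Syndrome = 0: no error detected

Data: 0111 (no errors)


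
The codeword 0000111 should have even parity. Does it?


Number of 1s: 3

No, parity error (3 ones)


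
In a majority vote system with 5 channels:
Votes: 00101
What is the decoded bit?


Ones: 2 out of 5
Threshold: 3

0 (2/5 voted 1)


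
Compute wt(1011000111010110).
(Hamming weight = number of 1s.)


Counting 1s in 1011000111010110

9


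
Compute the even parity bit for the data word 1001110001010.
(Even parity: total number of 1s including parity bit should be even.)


Number of 1s in data: 6
Parity bit: 0

0


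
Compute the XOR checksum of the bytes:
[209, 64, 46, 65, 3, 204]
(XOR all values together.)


XOR chain: 209 ^ 64 ^ 46 ^ 65 ^ 3 ^ 204 = 49

49


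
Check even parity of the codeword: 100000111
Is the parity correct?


Number of 1s: 4

Yes, parity is correct (4 ones)


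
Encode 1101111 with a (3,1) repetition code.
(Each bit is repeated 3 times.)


Each bit -> 3 copies

111111000111111111111


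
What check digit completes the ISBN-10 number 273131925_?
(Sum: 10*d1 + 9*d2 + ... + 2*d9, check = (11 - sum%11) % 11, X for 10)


Weighted sum: 189
189 mod 11 = 2

Check digit: 9


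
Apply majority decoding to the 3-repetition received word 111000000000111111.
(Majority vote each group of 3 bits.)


Groups: 111, 000, 000, 000, 111, 111
Majority votes: 100011

100011


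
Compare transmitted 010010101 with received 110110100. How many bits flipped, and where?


XOR: 100100001

3 error(s) at position(s): 0, 3, 8


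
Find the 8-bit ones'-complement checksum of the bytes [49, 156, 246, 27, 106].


Sum = 584 mod 256 = 72
Complement = 183

183


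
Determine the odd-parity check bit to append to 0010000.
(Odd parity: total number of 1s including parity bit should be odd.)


Number of 1s in data: 1
Parity bit: 0

0


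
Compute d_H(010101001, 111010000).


XOR: 101111001
Count of 1s: 6

6


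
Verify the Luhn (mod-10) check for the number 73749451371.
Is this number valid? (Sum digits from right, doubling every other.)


Luhn sum = 61
61 mod 10 = 1

Invalid (Luhn sum mod 10 = 1)


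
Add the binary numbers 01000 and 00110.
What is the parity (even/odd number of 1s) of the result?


01000 = 8
00110 = 6
Sum = 14 = 1110
1s count = 3

odd parity (3 ones in 1110)


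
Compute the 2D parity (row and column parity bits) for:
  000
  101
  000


Row parities: 000
Column parities: 101

Row P: 000, Col P: 101, Corner: 0


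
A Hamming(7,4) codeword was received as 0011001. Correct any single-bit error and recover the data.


Syndrome = 0: no error detected

Data: 1001 (no errors)


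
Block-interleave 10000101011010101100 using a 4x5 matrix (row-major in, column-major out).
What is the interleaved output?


Matrix:
  10000
  10101
  10101
  01100
Read columns: 11100001011100000110

11100001011100000110


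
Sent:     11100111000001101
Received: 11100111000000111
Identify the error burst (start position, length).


XOR: 00000000000001010

Burst at position 13, length 3


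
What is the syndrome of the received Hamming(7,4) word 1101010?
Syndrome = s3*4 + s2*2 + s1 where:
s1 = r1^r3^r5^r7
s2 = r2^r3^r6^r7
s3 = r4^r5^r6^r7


s1=1, s2=0, s3=0

Syndrome = 1 (error at position 1)


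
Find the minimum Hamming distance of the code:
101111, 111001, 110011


Comparing all pairs, minimum distance: 2
Can detect 1 errors, correct 0 errors

2


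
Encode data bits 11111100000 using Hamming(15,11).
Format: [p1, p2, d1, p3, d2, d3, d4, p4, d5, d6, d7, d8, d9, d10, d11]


Parity bits: p1=0, p2=0, p3=1, p4=0

001111101100000


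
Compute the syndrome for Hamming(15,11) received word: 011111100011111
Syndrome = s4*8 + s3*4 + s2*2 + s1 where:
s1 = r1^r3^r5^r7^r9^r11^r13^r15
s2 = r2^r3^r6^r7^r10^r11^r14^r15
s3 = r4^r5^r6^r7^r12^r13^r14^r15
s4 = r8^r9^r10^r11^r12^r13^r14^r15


s1=0, s2=1, s3=0, s4=1

Syndrome = 10 (error at position 10)


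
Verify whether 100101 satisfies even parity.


Number of 1s: 3

No, parity error (3 ones)


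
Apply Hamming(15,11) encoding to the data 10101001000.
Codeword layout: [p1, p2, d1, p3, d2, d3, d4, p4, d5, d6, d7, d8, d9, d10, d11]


Parity bits: p1=0, p2=0, p3=0, p4=0

001001001001000


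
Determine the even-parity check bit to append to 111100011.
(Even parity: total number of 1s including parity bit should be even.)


Number of 1s in data: 6
Parity bit: 0

0


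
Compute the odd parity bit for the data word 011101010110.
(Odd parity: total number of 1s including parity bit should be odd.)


Number of 1s in data: 7
Parity bit: 0

0


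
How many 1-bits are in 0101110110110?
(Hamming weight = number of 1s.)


Counting 1s in 0101110110110

8


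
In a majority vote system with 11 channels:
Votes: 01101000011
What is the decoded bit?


Ones: 5 out of 11
Threshold: 6

0 (5/11 voted 1)


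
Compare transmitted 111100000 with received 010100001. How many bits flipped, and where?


XOR: 101000001

3 error(s) at position(s): 0, 2, 8


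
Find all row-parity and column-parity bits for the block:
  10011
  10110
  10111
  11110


Row parities: 1100
Column parities: 01100

Row P: 1100, Col P: 01100, Corner: 0


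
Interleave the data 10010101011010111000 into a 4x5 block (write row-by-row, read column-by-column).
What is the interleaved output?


Matrix:
  10010
  10101
  10101
  11000
Read columns: 11110001011010000110

11110001011010000110


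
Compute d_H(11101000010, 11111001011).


XOR: 00010001001
Count of 1s: 3

3


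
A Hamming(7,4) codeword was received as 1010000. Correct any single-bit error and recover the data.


Syndrome = 2: error at position 2

Data: 1000 (corrected bit 2)


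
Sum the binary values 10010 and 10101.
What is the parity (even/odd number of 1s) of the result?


10010 = 18
10101 = 21
Sum = 39 = 100111
1s count = 4

even parity (4 ones in 100111)


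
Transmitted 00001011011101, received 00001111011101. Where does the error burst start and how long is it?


XOR: 00000100000000

Burst at position 5, length 1


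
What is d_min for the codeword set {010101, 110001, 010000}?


Comparing all pairs, minimum distance: 2
Can detect 1 errors, correct 0 errors

2


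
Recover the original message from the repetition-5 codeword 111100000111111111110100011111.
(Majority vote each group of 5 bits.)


Groups: 11110, 00001, 11111, 11111, 01000, 11111
Majority votes: 101101

101101


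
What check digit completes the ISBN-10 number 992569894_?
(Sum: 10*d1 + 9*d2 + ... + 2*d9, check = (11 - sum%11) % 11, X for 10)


Weighted sum: 370
370 mod 11 = 7

Check digit: 4


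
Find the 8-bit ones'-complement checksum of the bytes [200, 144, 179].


Sum = 523 mod 256 = 11
Complement = 244

244


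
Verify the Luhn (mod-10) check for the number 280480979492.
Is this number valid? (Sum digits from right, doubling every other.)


Luhn sum = 63
63 mod 10 = 3

Invalid (Luhn sum mod 10 = 3)


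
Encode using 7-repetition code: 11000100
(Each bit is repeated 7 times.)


Each bit -> 7 copies

11111111111111000000000000000000000111111100000000000000


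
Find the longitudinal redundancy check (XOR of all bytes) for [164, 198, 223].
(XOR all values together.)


XOR chain: 164 ^ 198 ^ 223 = 189

189


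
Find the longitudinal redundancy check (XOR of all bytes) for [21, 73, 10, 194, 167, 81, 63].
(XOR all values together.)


XOR chain: 21 ^ 73 ^ 10 ^ 194 ^ 167 ^ 81 ^ 63 = 93

93


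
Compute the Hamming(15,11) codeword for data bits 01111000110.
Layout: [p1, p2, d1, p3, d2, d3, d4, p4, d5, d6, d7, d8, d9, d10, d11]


Parity bits: p1=0, p2=1, p3=1, p4=1

010111111000110


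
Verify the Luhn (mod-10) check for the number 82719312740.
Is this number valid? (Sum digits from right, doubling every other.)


Luhn sum = 56
56 mod 10 = 6

Invalid (Luhn sum mod 10 = 6)


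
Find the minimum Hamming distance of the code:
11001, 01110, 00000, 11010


Comparing all pairs, minimum distance: 2
Can detect 1 errors, correct 0 errors

2


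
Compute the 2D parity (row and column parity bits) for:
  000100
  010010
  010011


Row parities: 101
Column parities: 000101

Row P: 101, Col P: 000101, Corner: 0


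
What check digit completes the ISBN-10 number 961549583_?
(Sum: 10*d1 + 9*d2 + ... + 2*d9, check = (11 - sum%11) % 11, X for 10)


Weighted sum: 306
306 mod 11 = 9

Check digit: 2


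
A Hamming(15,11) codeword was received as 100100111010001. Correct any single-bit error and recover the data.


Syndrome = 7: error at position 7

Data: 00001010001 (corrected bit 7)


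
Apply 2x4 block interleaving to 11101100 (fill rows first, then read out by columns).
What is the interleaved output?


Matrix:
  1110
  1100
Read columns: 11111000

11111000


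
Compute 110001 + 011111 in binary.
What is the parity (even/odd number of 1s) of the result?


110001 = 49
011111 = 31
Sum = 80 = 1010000
1s count = 2

even parity (2 ones in 1010000)


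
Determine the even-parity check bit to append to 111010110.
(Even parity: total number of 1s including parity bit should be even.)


Number of 1s in data: 6
Parity bit: 0

0


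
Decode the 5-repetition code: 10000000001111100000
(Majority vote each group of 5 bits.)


Groups: 10000, 00000, 11111, 00000
Majority votes: 0010

0010


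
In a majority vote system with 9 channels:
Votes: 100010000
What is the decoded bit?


Ones: 2 out of 9
Threshold: 5

0 (2/9 voted 1)


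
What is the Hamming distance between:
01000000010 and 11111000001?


XOR: 10111000011
Count of 1s: 6

6


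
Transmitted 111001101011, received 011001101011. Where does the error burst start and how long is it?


XOR: 100000000000

Burst at position 0, length 1


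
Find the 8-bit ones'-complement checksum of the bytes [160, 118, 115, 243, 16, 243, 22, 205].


Sum = 1122 mod 256 = 98
Complement = 157

157


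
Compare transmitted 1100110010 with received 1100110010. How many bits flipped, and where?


XOR: 0000000000

0 errors (received matches sent)


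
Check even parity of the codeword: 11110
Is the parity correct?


Number of 1s: 4

Yes, parity is correct (4 ones)


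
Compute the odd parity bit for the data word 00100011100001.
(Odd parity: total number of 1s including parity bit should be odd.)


Number of 1s in data: 5
Parity bit: 0

0


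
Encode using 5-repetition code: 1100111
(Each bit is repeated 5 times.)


Each bit -> 5 copies

11111111110000000000111111111111111


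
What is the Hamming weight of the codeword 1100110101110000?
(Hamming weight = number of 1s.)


Counting 1s in 1100110101110000

8


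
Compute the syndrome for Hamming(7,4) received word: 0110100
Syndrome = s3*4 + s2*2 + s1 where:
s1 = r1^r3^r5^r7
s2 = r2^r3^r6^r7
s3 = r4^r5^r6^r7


s1=0, s2=0, s3=1

Syndrome = 4 (error at position 4)


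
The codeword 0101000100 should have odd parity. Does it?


Number of 1s: 3

Yes, parity is correct (3 ones)


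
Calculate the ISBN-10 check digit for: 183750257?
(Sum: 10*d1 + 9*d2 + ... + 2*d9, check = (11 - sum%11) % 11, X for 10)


Weighted sum: 222
222 mod 11 = 2

Check digit: 9


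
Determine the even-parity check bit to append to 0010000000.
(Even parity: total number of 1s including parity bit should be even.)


Number of 1s in data: 1
Parity bit: 1

1


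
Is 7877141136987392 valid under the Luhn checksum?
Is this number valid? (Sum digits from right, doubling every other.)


Luhn sum = 82
82 mod 10 = 2

Invalid (Luhn sum mod 10 = 2)


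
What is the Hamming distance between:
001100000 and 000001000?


XOR: 001101000
Count of 1s: 3

3


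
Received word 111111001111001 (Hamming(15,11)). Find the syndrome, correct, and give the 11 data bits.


Syndrome = 12: error at position 12

Data: 11101110001 (corrected bit 12)


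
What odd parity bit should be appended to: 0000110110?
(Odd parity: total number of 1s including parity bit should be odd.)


Number of 1s in data: 4
Parity bit: 1

1


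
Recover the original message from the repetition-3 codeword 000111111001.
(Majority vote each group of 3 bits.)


Groups: 000, 111, 111, 001
Majority votes: 0110

0110


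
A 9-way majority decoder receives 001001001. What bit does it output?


Ones: 3 out of 9
Threshold: 5

0 (3/9 voted 1)


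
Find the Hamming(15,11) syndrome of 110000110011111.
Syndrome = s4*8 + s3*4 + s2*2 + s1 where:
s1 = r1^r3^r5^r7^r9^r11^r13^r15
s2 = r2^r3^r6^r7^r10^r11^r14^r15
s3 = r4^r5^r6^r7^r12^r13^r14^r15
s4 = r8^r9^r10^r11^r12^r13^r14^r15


s1=1, s2=1, s3=1, s4=0

Syndrome = 7 (error at position 7)


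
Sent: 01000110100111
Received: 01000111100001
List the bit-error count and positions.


XOR: 00000001000110

3 error(s) at position(s): 7, 11, 12


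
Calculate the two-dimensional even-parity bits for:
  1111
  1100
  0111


Row parities: 001
Column parities: 0100

Row P: 001, Col P: 0100, Corner: 1


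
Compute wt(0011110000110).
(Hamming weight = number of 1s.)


Counting 1s in 0011110000110

6


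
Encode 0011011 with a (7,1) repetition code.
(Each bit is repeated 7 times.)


Each bit -> 7 copies

0000000000000011111111111111000000011111111111111


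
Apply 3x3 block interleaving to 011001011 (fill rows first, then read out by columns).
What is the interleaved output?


Matrix:
  011
  001
  011
Read columns: 000101111

000101111


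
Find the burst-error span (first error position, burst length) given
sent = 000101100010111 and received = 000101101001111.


XOR: 000000001011000

Burst at position 8, length 4


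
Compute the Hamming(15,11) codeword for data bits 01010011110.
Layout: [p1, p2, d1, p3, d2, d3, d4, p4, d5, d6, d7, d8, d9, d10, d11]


Parity bits: p1=0, p2=1, p3=1, p4=0

010110100011110


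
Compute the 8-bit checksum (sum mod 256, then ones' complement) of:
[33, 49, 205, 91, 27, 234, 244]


Sum = 883 mod 256 = 115
Complement = 140

140


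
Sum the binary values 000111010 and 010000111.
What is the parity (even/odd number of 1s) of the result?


000111010 = 58
010000111 = 135
Sum = 193 = 11000001
1s count = 3

odd parity (3 ones in 11000001)


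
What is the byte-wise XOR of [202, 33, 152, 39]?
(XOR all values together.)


XOR chain: 202 ^ 33 ^ 152 ^ 39 = 84

84


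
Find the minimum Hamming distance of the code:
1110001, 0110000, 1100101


Comparing all pairs, minimum distance: 2
Can detect 1 errors, correct 0 errors

2


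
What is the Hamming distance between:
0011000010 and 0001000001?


XOR: 0010000011
Count of 1s: 3

3


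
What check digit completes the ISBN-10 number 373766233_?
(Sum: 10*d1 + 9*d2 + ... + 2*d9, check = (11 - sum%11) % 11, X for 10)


Weighted sum: 255
255 mod 11 = 2

Check digit: 9


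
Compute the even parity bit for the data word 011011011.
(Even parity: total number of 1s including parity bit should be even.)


Number of 1s in data: 6
Parity bit: 0

0


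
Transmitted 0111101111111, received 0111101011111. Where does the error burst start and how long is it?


XOR: 0000000100000

Burst at position 7, length 1


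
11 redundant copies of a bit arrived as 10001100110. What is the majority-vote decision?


Ones: 5 out of 11
Threshold: 6

0 (5/11 voted 1)


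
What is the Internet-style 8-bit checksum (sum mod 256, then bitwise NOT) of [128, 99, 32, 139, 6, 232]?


Sum = 636 mod 256 = 124
Complement = 131

131


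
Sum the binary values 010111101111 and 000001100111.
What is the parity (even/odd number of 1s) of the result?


010111101111 = 1519
000001100111 = 103
Sum = 1622 = 11001010110
1s count = 6

even parity (6 ones in 11001010110)


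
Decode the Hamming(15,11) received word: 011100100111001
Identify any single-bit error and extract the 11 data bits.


Syndrome = 0: no error detected

Data: 10010111001 (no errors)


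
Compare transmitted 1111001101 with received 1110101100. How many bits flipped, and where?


XOR: 0001100001

3 error(s) at position(s): 3, 4, 9


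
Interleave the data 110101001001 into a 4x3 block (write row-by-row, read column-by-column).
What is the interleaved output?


Matrix:
  110
  101
  001
  001
Read columns: 110010000111

110010000111


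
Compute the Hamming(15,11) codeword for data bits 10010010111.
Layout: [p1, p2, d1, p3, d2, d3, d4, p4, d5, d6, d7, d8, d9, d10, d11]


Parity bits: p1=1, p2=1, p3=0, p4=0

111000100010111


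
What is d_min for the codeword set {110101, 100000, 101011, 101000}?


Comparing all pairs, minimum distance: 1
Can detect 0 errors, correct 0 errors

1


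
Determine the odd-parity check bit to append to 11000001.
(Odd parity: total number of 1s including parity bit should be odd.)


Number of 1s in data: 3
Parity bit: 0

0


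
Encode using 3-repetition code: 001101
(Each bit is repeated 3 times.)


Each bit -> 3 copies

000000111111000111


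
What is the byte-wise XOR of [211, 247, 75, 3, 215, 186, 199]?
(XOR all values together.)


XOR chain: 211 ^ 247 ^ 75 ^ 3 ^ 215 ^ 186 ^ 199 = 198

198


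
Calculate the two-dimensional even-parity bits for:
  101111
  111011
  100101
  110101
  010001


Row parities: 11100
Column parities: 010101

Row P: 11100, Col P: 010101, Corner: 1


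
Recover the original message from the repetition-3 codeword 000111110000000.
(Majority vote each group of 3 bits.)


Groups: 000, 111, 110, 000, 000
Majority votes: 01100

01100


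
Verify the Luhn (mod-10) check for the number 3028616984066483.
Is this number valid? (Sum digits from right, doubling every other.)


Luhn sum = 68
68 mod 10 = 8

Invalid (Luhn sum mod 10 = 8)


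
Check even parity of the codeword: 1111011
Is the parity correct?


Number of 1s: 6

Yes, parity is correct (6 ones)


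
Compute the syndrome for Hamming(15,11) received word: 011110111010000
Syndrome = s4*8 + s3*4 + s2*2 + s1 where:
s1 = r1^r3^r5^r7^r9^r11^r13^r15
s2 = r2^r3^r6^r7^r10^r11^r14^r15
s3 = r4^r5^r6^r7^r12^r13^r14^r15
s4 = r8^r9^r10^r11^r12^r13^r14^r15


s1=1, s2=0, s3=1, s4=1

Syndrome = 13 (error at position 13)


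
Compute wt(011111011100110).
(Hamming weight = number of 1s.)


Counting 1s in 011111011100110

10


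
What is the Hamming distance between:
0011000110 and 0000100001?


XOR: 0011100111
Count of 1s: 6

6


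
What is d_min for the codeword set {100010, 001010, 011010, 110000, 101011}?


Comparing all pairs, minimum distance: 1
Can detect 0 errors, correct 0 errors

1


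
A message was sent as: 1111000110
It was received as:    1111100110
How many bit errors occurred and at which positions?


XOR: 0000100000

1 error(s) at position(s): 4


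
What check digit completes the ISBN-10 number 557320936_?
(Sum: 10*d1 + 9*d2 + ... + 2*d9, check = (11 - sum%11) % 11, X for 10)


Weighted sum: 241
241 mod 11 = 10

Check digit: 1


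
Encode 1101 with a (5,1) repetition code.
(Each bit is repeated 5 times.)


Each bit -> 5 copies

11111111110000011111


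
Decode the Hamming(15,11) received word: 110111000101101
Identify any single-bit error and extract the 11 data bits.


Syndrome = 0: no error detected

Data: 01100101101 (no errors)


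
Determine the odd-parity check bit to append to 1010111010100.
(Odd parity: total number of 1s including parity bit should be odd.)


Number of 1s in data: 7
Parity bit: 0

0


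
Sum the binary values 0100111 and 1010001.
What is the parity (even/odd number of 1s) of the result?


0100111 = 39
1010001 = 81
Sum = 120 = 1111000
1s count = 4

even parity (4 ones in 1111000)


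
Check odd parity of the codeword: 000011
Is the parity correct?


Number of 1s: 2

No, parity error (2 ones)


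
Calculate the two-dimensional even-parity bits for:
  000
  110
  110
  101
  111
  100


Row parities: 000011
Column parities: 110

Row P: 000011, Col P: 110, Corner: 0


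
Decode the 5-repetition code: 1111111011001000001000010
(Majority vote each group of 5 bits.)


Groups: 11111, 11011, 00100, 00010, 00010
Majority votes: 11000

11000


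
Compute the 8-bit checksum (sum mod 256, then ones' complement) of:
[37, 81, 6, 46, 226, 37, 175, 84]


Sum = 692 mod 256 = 180
Complement = 75

75


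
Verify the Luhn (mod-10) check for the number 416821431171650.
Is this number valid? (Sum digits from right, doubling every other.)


Luhn sum = 52
52 mod 10 = 2

Invalid (Luhn sum mod 10 = 2)


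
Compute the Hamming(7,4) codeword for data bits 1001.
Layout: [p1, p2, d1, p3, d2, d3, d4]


Parity bits: p1=0, p2=0, p3=1

0011001


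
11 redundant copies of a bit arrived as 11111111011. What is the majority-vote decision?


Ones: 10 out of 11
Threshold: 6

1 (10/11 voted 1)


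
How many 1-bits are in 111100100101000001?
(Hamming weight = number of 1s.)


Counting 1s in 111100100101000001

8


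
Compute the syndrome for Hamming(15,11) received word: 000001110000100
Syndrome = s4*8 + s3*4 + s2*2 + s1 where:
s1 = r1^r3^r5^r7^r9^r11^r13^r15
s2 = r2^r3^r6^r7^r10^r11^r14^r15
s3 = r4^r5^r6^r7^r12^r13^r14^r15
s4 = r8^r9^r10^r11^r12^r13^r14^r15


s1=0, s2=0, s3=1, s4=0

Syndrome = 4 (error at position 4)


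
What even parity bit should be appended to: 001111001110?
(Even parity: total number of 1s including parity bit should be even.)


Number of 1s in data: 7
Parity bit: 1

1


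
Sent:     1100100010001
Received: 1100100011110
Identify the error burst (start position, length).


XOR: 0000000001111

Burst at position 9, length 4


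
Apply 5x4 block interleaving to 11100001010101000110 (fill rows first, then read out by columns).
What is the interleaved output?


Matrix:
  1110
  0001
  0101
  0100
  0110
Read columns: 10000101111000101100

10000101111000101100


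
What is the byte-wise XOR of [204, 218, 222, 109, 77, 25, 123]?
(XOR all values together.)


XOR chain: 204 ^ 218 ^ 222 ^ 109 ^ 77 ^ 25 ^ 123 = 138

138


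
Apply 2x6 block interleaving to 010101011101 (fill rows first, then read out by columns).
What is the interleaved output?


Matrix:
  010101
  011101
Read columns: 001101110011

001101110011


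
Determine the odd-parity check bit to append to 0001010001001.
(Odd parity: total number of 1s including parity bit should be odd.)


Number of 1s in data: 4
Parity bit: 1

1


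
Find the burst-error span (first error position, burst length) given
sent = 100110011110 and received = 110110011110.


XOR: 010000000000

Burst at position 1, length 1


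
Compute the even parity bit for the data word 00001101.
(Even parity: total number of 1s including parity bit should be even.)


Number of 1s in data: 3
Parity bit: 1

1


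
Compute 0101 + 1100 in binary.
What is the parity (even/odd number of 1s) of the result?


0101 = 5
1100 = 12
Sum = 17 = 10001
1s count = 2

even parity (2 ones in 10001)


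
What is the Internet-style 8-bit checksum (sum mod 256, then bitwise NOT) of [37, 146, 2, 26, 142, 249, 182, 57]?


Sum = 841 mod 256 = 73
Complement = 182

182


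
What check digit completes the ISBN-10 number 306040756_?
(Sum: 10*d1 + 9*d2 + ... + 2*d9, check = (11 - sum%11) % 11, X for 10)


Weighted sum: 157
157 mod 11 = 3

Check digit: 8


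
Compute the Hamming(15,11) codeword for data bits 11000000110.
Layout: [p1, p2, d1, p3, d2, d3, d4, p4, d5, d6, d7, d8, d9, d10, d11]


Parity bits: p1=1, p2=0, p3=1, p4=0

101110000000110


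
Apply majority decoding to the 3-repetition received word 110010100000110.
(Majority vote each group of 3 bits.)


Groups: 110, 010, 100, 000, 110
Majority votes: 10001

10001


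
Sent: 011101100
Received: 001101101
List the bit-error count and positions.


XOR: 010000001

2 error(s) at position(s): 1, 8


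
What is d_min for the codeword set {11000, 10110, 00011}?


Comparing all pairs, minimum distance: 3
Can detect 2 errors, correct 1 errors

3


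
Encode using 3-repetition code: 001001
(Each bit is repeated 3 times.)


Each bit -> 3 copies

000000111000000111


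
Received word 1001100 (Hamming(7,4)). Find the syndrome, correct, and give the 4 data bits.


Syndrome = 0: no error detected

Data: 0100 (no errors)


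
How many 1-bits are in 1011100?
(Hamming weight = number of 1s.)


Counting 1s in 1011100

4


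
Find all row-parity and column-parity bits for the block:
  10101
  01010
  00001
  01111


Row parities: 1010
Column parities: 10001

Row P: 1010, Col P: 10001, Corner: 0


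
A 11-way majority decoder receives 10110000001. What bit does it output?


Ones: 4 out of 11
Threshold: 6

0 (4/11 voted 1)


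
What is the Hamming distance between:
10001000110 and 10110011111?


XOR: 00111011001
Count of 1s: 6

6


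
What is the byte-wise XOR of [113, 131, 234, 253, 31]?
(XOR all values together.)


XOR chain: 113 ^ 131 ^ 234 ^ 253 ^ 31 = 250

250


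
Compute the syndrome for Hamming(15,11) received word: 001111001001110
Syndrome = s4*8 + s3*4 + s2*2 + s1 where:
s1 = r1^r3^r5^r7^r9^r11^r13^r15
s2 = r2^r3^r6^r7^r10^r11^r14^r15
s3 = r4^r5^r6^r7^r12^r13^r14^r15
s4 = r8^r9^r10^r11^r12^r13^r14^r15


s1=0, s2=1, s3=0, s4=0

Syndrome = 2 (error at position 2)


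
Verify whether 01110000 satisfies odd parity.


Number of 1s: 3

Yes, parity is correct (3 ones)


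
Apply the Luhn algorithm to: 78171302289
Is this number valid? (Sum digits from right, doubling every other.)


Luhn sum = 49
49 mod 10 = 9

Invalid (Luhn sum mod 10 = 9)


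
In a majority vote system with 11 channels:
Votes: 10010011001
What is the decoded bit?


Ones: 5 out of 11
Threshold: 6

0 (5/11 voted 1)


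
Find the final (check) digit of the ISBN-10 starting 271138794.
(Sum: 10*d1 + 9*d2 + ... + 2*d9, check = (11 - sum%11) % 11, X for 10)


Weighted sum: 219
219 mod 11 = 10

Check digit: 1


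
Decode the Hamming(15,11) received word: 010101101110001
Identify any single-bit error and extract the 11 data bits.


Syndrome = 0: no error detected

Data: 00111110001 (no errors)


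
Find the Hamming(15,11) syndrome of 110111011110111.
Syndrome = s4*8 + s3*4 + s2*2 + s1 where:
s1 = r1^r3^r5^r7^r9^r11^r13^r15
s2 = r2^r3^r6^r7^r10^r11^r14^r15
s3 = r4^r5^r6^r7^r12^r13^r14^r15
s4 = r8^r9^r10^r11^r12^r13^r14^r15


s1=0, s2=0, s3=0, s4=1

Syndrome = 8 (error at position 8)


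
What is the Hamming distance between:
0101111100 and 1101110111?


XOR: 1000001011
Count of 1s: 4

4


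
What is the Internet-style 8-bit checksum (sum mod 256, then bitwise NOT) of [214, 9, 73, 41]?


Sum = 337 mod 256 = 81
Complement = 174

174


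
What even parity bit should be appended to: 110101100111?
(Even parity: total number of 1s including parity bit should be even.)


Number of 1s in data: 8
Parity bit: 0

0


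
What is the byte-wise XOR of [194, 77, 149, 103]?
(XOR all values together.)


XOR chain: 194 ^ 77 ^ 149 ^ 103 = 125

125


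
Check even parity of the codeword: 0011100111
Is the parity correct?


Number of 1s: 6

Yes, parity is correct (6 ones)


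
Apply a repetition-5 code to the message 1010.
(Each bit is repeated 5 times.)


Each bit -> 5 copies

11111000001111100000


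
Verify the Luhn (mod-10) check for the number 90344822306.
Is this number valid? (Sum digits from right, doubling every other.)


Luhn sum = 46
46 mod 10 = 6

Invalid (Luhn sum mod 10 = 6)


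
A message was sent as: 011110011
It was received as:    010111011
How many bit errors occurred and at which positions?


XOR: 001001000

2 error(s) at position(s): 2, 5


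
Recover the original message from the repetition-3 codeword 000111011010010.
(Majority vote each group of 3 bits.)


Groups: 000, 111, 011, 010, 010
Majority votes: 01100

01100


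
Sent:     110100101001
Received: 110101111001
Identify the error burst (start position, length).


XOR: 000001010000

Burst at position 5, length 3


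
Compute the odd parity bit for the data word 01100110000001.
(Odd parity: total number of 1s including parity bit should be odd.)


Number of 1s in data: 5
Parity bit: 0

0


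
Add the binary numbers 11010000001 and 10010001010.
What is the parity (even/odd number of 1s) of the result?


11010000001 = 1665
10010001010 = 1162
Sum = 2827 = 101100001011
1s count = 6

even parity (6 ones in 101100001011)


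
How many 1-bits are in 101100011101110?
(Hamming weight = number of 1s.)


Counting 1s in 101100011101110

9


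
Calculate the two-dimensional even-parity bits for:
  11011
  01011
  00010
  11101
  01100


Row parities: 01100
Column parities: 00011

Row P: 01100, Col P: 00011, Corner: 0


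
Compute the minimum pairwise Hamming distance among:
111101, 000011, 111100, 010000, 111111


Comparing all pairs, minimum distance: 1
Can detect 0 errors, correct 0 errors

1


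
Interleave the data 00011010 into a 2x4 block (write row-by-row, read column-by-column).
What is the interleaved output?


Matrix:
  0001
  1010
Read columns: 01000110

01000110


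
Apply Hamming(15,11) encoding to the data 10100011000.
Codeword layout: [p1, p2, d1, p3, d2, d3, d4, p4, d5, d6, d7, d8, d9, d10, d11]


Parity bits: p1=0, p2=1, p3=0, p4=0

011001000011000


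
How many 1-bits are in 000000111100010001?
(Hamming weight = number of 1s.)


Counting 1s in 000000111100010001

6


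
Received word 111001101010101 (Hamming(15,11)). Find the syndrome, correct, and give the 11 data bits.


Syndrome = 1: error at position 1

Data: 10111010101 (corrected bit 1)


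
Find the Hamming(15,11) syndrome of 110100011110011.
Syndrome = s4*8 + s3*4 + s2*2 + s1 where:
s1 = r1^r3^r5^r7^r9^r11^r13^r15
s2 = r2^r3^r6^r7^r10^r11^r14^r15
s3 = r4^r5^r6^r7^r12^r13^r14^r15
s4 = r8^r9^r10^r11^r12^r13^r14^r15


s1=0, s2=1, s3=1, s4=0

Syndrome = 6 (error at position 6)


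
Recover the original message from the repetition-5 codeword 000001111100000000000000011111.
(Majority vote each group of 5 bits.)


Groups: 00000, 11111, 00000, 00000, 00000, 11111
Majority votes: 010001

010001


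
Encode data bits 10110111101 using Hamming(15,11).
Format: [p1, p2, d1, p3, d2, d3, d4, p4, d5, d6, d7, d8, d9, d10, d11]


Parity bits: p1=1, p2=0, p3=1, p4=1

101101110111101


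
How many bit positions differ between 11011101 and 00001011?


XOR: 11010110
Count of 1s: 5

5


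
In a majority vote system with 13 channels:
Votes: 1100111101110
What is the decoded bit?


Ones: 9 out of 13
Threshold: 7

1 (9/13 voted 1)


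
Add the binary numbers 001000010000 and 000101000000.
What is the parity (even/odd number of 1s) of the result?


001000010000 = 528
000101000000 = 320
Sum = 848 = 1101010000
1s count = 4

even parity (4 ones in 1101010000)


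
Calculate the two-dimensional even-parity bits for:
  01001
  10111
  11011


Row parities: 000
Column parities: 00101

Row P: 000, Col P: 00101, Corner: 0


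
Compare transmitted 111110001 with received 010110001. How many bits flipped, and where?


XOR: 101000000

2 error(s) at position(s): 0, 2


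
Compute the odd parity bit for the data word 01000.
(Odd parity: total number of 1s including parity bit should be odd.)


Number of 1s in data: 1
Parity bit: 0

0


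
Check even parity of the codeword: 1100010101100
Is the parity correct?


Number of 1s: 6

Yes, parity is correct (6 ones)


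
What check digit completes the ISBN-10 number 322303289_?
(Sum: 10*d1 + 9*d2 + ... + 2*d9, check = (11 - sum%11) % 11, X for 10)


Weighted sum: 150
150 mod 11 = 7

Check digit: 4


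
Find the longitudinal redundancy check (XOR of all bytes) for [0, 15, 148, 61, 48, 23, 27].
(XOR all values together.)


XOR chain: 0 ^ 15 ^ 148 ^ 61 ^ 48 ^ 23 ^ 27 = 154

154


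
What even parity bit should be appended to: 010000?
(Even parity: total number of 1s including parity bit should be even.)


Number of 1s in data: 1
Parity bit: 1

1


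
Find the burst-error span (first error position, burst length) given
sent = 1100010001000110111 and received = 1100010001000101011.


XOR: 0000000000000011100

Burst at position 14, length 3


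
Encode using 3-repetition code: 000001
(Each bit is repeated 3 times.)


Each bit -> 3 copies

000000000000000111


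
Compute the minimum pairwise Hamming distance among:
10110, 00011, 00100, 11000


Comparing all pairs, minimum distance: 2
Can detect 1 errors, correct 0 errors

2


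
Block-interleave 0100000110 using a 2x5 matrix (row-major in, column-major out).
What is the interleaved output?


Matrix:
  01000
  00110
Read columns: 0010010100

0010010100


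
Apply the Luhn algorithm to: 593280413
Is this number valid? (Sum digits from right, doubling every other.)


Luhn sum = 38
38 mod 10 = 8

Invalid (Luhn sum mod 10 = 8)


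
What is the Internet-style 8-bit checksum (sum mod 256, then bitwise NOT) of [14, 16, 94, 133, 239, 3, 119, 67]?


Sum = 685 mod 256 = 173
Complement = 82

82


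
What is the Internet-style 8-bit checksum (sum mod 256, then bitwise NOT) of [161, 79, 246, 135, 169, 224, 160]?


Sum = 1174 mod 256 = 150
Complement = 105

105


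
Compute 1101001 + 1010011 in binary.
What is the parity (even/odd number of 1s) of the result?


1101001 = 105
1010011 = 83
Sum = 188 = 10111100
1s count = 5

odd parity (5 ones in 10111100)


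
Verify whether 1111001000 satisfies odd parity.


Number of 1s: 5

Yes, parity is correct (5 ones)


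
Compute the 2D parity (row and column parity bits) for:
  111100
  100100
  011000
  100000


Row parities: 0001
Column parities: 100000

Row P: 0001, Col P: 100000, Corner: 1


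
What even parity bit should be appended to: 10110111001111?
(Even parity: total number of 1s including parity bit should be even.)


Number of 1s in data: 10
Parity bit: 0

0


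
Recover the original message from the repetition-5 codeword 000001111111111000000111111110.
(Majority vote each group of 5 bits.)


Groups: 00000, 11111, 11111, 00000, 01111, 11110
Majority votes: 011011

011011


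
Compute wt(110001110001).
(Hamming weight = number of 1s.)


Counting 1s in 110001110001

6


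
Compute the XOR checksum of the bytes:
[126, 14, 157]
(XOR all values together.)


XOR chain: 126 ^ 14 ^ 157 = 237

237


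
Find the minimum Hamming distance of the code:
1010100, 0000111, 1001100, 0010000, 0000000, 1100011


Comparing all pairs, minimum distance: 1
Can detect 0 errors, correct 0 errors

1


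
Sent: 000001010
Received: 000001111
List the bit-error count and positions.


XOR: 000000101

2 error(s) at position(s): 6, 8


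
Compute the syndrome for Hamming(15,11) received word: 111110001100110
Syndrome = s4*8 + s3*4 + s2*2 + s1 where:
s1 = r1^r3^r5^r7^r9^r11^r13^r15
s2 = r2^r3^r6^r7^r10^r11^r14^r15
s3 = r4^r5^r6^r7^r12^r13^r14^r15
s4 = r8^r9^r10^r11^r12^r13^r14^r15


s1=1, s2=0, s3=0, s4=0

Syndrome = 1 (error at position 1)


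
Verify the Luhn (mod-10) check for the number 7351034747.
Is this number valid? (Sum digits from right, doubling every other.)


Luhn sum = 43
43 mod 10 = 3

Invalid (Luhn sum mod 10 = 3)


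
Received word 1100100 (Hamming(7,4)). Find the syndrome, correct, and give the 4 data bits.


Syndrome = 6: error at position 6

Data: 0110 (corrected bit 6)


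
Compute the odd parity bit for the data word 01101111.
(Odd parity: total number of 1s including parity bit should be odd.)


Number of 1s in data: 6
Parity bit: 1

1


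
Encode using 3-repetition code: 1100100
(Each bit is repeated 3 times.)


Each bit -> 3 copies

111111000000111000000


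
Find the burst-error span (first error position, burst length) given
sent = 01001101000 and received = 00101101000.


XOR: 01100000000

Burst at position 1, length 2


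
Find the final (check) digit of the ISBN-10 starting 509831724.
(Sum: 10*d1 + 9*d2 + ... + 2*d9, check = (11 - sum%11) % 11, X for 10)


Weighted sum: 243
243 mod 11 = 1

Check digit: X


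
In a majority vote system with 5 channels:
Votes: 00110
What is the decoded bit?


Ones: 2 out of 5
Threshold: 3

0 (2/5 voted 1)


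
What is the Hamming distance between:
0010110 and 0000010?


XOR: 0010100
Count of 1s: 2

2


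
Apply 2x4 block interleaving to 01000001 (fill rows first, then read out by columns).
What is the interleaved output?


Matrix:
  0100
  0001
Read columns: 00100001

00100001


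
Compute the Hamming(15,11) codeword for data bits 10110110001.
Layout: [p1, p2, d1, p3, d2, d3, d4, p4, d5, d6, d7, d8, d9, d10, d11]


Parity bits: p1=0, p2=0, p3=1, p4=1

001101110110001


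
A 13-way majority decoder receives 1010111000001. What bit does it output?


Ones: 6 out of 13
Threshold: 7

0 (6/13 voted 1)


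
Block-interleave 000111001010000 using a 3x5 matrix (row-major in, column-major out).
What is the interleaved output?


Matrix:
  00011
  10010
  10000
Read columns: 011000000110100

011000000110100


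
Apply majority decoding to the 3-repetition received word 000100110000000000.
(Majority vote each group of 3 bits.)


Groups: 000, 100, 110, 000, 000, 000
Majority votes: 001000

001000


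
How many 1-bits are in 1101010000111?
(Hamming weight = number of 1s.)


Counting 1s in 1101010000111

7


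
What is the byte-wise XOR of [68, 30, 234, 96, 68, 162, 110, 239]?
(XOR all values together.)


XOR chain: 68 ^ 30 ^ 234 ^ 96 ^ 68 ^ 162 ^ 110 ^ 239 = 183

183


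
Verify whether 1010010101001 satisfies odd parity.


Number of 1s: 6

No, parity error (6 ones)


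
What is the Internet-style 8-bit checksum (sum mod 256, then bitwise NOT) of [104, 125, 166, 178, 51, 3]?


Sum = 627 mod 256 = 115
Complement = 140

140


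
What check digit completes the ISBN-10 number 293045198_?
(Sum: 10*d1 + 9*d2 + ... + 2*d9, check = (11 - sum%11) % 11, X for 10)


Weighted sum: 221
221 mod 11 = 1

Check digit: X


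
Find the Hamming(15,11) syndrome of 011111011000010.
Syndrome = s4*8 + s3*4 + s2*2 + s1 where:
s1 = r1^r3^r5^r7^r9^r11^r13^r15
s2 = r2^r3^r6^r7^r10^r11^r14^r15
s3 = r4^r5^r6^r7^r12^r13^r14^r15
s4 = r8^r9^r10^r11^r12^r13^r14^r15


s1=1, s2=0, s3=0, s4=1

Syndrome = 9 (error at position 9)


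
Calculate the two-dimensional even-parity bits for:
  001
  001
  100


Row parities: 111
Column parities: 100

Row P: 111, Col P: 100, Corner: 1


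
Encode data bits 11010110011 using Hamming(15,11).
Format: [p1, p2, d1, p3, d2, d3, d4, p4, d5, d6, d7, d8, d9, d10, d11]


Parity bits: p1=1, p2=0, p3=0, p4=0

101010100110011


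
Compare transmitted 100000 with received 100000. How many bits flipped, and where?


XOR: 000000

0 errors (received matches sent)
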